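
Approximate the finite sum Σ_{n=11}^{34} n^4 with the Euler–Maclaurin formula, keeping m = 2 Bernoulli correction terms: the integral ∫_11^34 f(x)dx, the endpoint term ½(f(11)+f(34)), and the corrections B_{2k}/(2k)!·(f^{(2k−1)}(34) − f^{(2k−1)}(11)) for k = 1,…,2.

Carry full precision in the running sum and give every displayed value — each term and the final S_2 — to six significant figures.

Integral: ∫_11^34 x^4 dx = 9.05487e+06.
½[f(11) + f(34)] = ½[14641.0 + 1.33634e+06] = 675488.
Integral + boundary = 9.73036e+06.
Correction k=1: B_{2}/2! · (f^{(1)}(34) − f^{(1)}(11)) = 1/12 · (157216 − 5324.00) = 12657.7.
Partial sum through k=1: 9.74302e+06.
Correction k=2: B_{4}/4! · (f^{(3)}(34) − f^{(3)}(11)) = −1/720 · (816.000 − 264.000) = -0.766667.

S_2 ≈ 9.74302e+06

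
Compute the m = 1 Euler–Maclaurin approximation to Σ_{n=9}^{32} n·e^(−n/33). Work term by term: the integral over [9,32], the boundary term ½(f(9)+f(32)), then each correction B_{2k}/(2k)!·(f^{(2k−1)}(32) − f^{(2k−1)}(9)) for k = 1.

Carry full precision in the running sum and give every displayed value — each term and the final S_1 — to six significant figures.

Integral: ∫_9^32 x·e^(−x/33) dx = 241.783.
½[f(9) + f(32)] = ½[6.85170 + 12.1343] = 9.49302.
So far: 251.276.
Correction k=1: B_{2}/2! · (f^{(1)}(32) − f^{(1)}(9)) = 1/12 · (0.0114908 − 0.553673) = -0.0451818.

S_1 ≈ 251.231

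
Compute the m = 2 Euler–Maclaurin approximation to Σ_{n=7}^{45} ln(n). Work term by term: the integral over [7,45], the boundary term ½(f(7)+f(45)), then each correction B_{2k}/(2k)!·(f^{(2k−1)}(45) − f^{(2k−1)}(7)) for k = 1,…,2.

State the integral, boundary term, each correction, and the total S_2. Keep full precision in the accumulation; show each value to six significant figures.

∫_7^45 ln(x) dx evaluates to 119.678.
Endpoint term: (f(7) + f(45))/2 = (1.94591 + 3.80666)/2 = 2.87629.
So far: 122.555.
k=1: B_{2}/(2)! × [f^{(1)}(45) − f^{(1)}(7)] = 1/12 × (0.0222222 − 0.142857) = -0.0100529.
After k=1: 122.545.
k=2: B_{4}/(4)! × [f^{(3)}(45) − f^{(3)}(7)] = −1/720 × (2.19479e-05 − 0.00583090) = 8.06799e-06.

S_2 ≈ 122.545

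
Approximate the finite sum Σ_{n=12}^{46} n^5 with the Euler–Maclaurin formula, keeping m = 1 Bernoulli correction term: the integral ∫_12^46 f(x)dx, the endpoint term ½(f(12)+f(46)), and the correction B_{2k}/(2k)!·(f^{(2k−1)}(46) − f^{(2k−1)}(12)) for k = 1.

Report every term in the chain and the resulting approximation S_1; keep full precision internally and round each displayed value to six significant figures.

S_1 ≈ 1.68351e+09

The integral term ∫_12^46 x^5 dx = 1.57855e+09.
½[f(12) + f(46)] = ½[248832 + 2.05963e+08] = 1.03106e+08.
Integral + boundary = 1.68166e+09.
k=1: B_{2}/(2)! × [f^{(1)}(46) − f^{(1)}(12)] = 1/12 × (2.23873e+07 − 103680) = 1.85697e+06.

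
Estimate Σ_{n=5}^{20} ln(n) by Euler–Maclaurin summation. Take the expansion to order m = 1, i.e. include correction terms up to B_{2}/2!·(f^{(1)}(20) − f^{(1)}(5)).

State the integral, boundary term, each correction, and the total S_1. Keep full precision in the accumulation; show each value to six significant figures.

∫_5^20 ln(x) dx evaluates to 36.8675.
Endpoint term: (f(5) + f(20))/2 = (1.60944 + 2.99573)/2 = 2.30259.
Running total after boundary: 39.1700.
k=1: B_{2}/(2)! × [f^{(1)}(20) − f^{(1)}(5)] = 1/12 × (0.0500000 − 0.200000) = -0.0125000.

S_1 ≈ 39.1575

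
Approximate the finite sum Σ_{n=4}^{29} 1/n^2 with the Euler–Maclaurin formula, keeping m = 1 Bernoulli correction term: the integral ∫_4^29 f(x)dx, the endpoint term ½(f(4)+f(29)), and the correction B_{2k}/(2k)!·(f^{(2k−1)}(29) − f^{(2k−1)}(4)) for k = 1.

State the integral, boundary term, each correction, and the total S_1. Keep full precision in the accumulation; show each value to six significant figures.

S_1 ≈ 0.249959

The integral term ∫_4^29 1/x^2 dx = 0.215517.
Endpoint term: (f(4) + f(29))/2 = (0.0625000 + 0.00118906)/2 = 0.0318445.
Running total after boundary: 0.247362.
Order-1 term: 1/12 · (-8.20042e-05 − (-0.0312500)) = 0.00259733.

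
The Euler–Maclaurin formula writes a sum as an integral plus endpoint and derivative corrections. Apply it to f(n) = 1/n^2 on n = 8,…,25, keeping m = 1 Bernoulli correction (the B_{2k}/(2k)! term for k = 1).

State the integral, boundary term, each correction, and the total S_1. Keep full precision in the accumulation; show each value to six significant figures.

S_1 ≈ 0.0939274

Integral: ∫_8^25 1/x^2 dx = 0.0850000.
Boundary: ½(f(8) + f(25)) = ½(0.0156250 + 0.00160000) = 0.00861250.
Running total after boundary: 0.0936125.
Correction k=1: B_{2}/2! · (f^{(1)}(25) − f^{(1)}(8)) = 1/12 · (-0.000128000 − (-0.00390625)) = 0.000314854.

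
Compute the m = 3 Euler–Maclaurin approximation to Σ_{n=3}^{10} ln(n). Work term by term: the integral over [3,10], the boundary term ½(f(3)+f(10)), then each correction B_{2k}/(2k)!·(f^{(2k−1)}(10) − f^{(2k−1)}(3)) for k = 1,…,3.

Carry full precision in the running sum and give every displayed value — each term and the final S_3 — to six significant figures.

S_3 ≈ 14.4113

The integral term ∫_3^10 ln(x) dx = 12.7300.
Boundary: ½(f(3) + f(10)) = ½(1.09861 + 2.30259) = 1.70060.
Integral + boundary = 14.4306.
Order-1 term: 1/12 · (0.100000 − 0.333333) = -0.0194444.
Running total after k=1: 14.4112.
Order-2 term: −1/720 · (0.00200000 − 0.0740741) = 0.000100103.
Running total after k=2: 14.4113.
Order-3 term: 1/30240 · (0.000240000 − 0.0987654) = -3.25812e-06.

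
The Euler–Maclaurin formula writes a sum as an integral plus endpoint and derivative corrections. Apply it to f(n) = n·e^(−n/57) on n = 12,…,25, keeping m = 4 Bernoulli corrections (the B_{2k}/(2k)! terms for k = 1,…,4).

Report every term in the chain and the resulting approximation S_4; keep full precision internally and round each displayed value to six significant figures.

∫_12^25 x·e^(−x/57) dx evaluates to 171.896.
½[f(12) + f(25)] = ½[9.72189 + 16.1235] = 12.9227.
So far: 184.819.
k=1: B_{2}/(2)! × [f^{(1)}(25) − f^{(1)}(12)] = 1/12 × (0.362072 − 0.639598) = -0.0231272.
After k=1: 184.796.
k=2: B_{4}/(4)! × [f^{(3)}(25) − f^{(3)}(12)] = −1/720 × (0.000508450 − 0.000695572) = 2.59892e-07.
After k=2: 184.796.
k=3: B_{6}/(6)! × [f^{(5)}(25) − f^{(5)}(12)] = 1/30240 × (2.78688e-07 − 3.67585e-07) = -2.93970e-12.
After k=3: 184.796.
k=4: B_{8}/(8)! × [f^{(7)}(25) − f^{(7)}(12)] = −1/1209600 × (1.23386e-10 − 1.60382e-10) = 3.05852e-17.

S_4 ≈ 184.796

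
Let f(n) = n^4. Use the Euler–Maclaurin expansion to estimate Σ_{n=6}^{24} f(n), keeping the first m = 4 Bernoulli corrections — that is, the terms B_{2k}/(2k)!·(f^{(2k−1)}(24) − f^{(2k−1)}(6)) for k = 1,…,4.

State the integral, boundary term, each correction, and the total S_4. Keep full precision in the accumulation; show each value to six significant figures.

The integral term ∫_6^24 x^4 dx = 1.59097e+06.
Boundary: ½(f(6) + f(24)) = ½(1296.00 + 331776) = 166536.
Running total after boundary: 1.75751e+06.
Correction k=1: B_{2}/2! · (f^{(1)}(24) − f^{(1)}(6)) = 1/12 · (55296.0 − 864.000) = 4536.00.
After k=1: 1.76204e+06.
Correction k=2: B_{4}/4! · (f^{(3)}(24) − f^{(3)}(6)) = −1/720 · (576.000 − 144.000) = -0.600000.
After k=2: 1.76204e+06.
Correction k=3: B_{6}/6! · (f^{(5)}(24) − f^{(5)}(6)) = 1/30240 · (0.00000 − 0.00000) = 0.00000.
After k=3: 1.76204e+06.
Correction k=4: B_{8}/8! · (f^{(7)}(24) − f^{(7)}(6)) = −1/1209600 · (0.00000 − 0.00000) = 0.00000.

S_4 ≈ 1.76204e+06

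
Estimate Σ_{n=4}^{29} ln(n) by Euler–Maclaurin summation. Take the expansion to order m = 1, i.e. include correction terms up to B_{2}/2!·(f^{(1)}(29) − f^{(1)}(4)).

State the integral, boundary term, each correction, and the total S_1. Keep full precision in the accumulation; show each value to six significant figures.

S_1 ≈ 69.4652

∫_4^29 ln(x) dx evaluates to 67.1064.
Endpoint term: (f(4) + f(29))/2 = (1.38629 + 3.36730)/2 = 2.37680.
Running total after boundary: 69.4832.
Correction k=1: B_{2}/2! · (f^{(1)}(29) − f^{(1)}(4)) = 1/12 · (0.0344828 − 0.250000) = -0.0179598.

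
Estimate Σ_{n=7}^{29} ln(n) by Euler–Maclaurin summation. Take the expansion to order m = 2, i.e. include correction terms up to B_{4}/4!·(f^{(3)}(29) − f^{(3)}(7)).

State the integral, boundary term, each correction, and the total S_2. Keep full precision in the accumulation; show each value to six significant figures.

The integral term ∫_7^29 ln(x) dx = 62.0302.
Boundary: ½(f(7) + f(29)) = ½(1.94591 + 3.36730) = 2.65660.
So far: 64.6868.
Order-1 term: 1/12 · (0.0344828 − 0.142857) = -0.00903120.
After k=1: 64.6778.
Order-2 term: −1/720 · (8.20042e-05 − 0.00583090) = 7.98458e-06.

S_2 ≈ 64.6778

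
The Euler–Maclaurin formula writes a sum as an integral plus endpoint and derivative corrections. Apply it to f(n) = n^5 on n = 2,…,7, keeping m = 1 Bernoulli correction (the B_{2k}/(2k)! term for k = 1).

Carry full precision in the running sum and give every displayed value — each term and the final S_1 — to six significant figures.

S_1 ≈ 29010.8

∫_2^7 x^5 dx evaluates to 19597.5.
½[f(2) + f(7)] = ½[32.0000 + 16807.0] = 8419.50.
Running total after boundary: 28017.0.
Correction k=1: B_{2}/2! · (f^{(1)}(7) − f^{(1)}(2)) = 1/12 · (12005.0 − 80.0000) = 993.750.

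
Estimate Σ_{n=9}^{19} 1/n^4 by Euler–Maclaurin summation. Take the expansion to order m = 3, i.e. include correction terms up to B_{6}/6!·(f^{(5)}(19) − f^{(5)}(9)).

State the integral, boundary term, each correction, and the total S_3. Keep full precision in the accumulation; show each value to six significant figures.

S_3 ≈ 0.000494170

∫_9^19 1/x^4 dx evaluates to 0.000408649.
Endpoint term: (f(9) + f(19))/2 = (0.000152416 + 7.67336e-06)/2 = 8.00446e-05.
Running total after boundary: 0.000488694.
k=1: B_{2}/(2)! × [f^{(1)}(19) − f^{(1)}(9)] = 1/12 × (-1.61544e-06 − (-6.77404e-05)) = 5.51041e-06.
Running total after k=1: 0.000494204.
k=2: B_{4}/(4)! × [f^{(3)}(19) − f^{(3)}(9)] = −1/720 × (-1.34247e-07 − (-2.50890e-05)) = -3.46594e-08.
Running total after k=2: 0.000494170.
k=3: B_{6}/(6)! × [f^{(5)}(19) − f^{(5)}(9)] = 1/30240 × (-2.08251e-08 − (-1.73455e-05)) = 5.72906e-10.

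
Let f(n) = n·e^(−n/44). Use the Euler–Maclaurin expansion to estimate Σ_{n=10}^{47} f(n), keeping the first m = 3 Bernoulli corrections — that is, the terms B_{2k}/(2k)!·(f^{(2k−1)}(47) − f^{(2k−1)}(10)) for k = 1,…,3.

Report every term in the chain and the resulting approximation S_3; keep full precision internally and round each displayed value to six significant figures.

S_3 ≈ 529.068

∫_10^47 x·e^(−x/44) dx evaluates to 517.062.
Boundary: ½(f(10) + f(47)) = ½(7.96703 + 16.1507) = 12.0589.
So far: 529.121.
k=1: B_{2}/(2)! × [f^{(1)}(47) − f^{(1)}(10)] = 1/12 × (-0.0234295 − 0.615634) = -0.0532553.
Running total after k=1: 529.068.
k=2: B_{4}/(4)! × [f^{(3)}(47) − f^{(3)}(10)] = −1/720 × (0.000342890 − 0.00114103) = 1.10853e-06.
Running total after k=2: 529.068.
k=3: B_{6}/(6)! × [f^{(5)}(47) − f^{(5)}(10)] = 1/30240 × (3.60477e-07 − 1.01450e-06) = -2.16278e-11.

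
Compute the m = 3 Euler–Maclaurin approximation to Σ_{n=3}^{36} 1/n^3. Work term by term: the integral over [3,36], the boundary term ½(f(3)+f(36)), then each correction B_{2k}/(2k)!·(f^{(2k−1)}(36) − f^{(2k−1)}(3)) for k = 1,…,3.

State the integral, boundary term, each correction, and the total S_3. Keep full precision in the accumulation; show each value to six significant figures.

The integral term ∫_3^36 1/x^3 dx = 0.0551698.
Boundary: ½(f(3) + f(36)) = ½(0.0370370 + 2.14335e-05) = 0.0185292.
Running total after boundary: 0.0736990.
Correction k=1: B_{2}/2! · (f^{(1)}(36) − f^{(1)}(3)) = 1/12 · (-1.78612e-06 − (-0.0370370)) = 0.00308627.
Partial sum through k=1: 0.0767853.
Correction k=2: B_{4}/4! · (f^{(3)}(36) − f^{(3)}(3)) = −1/720 · (-2.75636e-08 − (-0.0823045)) = -0.000114312.
Partial sum through k=2: 0.0766709.
Correction k=3: B_{6}/6! · (f^{(5)}(36) − f^{(5)}(3)) = 1/30240 · (-8.93265e-10 − (-0.384088)) = 1.27013e-05.

S_3 ≈ 0.0766836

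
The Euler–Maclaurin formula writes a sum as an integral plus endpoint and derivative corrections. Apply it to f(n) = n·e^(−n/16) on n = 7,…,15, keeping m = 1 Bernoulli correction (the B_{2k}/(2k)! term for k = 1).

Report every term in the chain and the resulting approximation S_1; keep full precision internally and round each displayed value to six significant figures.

The integral term ∫_7^15 x·e^(−x/16) dx = 43.3623.
Endpoint term: (f(7) + f(15))/2 = (4.51954 + 5.87408)/2 = 5.19681.
So far: 48.5591.
k=1: B_{2}/(2)! × [f^{(1)}(15) − f^{(1)}(7)] = 1/12 × (0.0244754 − 0.363177) = -0.0282252.

S_1 ≈ 48.5309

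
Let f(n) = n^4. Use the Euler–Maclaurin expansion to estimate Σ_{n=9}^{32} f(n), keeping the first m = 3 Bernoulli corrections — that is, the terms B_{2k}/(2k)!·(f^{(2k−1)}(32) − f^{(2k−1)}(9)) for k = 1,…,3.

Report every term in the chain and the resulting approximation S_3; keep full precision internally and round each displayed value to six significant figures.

Integral: ∫_9^32 x^4 dx = 6.69908e+06.
Endpoint term: (f(9) + f(32))/2 = (6561.00 + 1.04858e+06)/2 = 527568.
Integral + boundary = 7.22665e+06.
Order-1 term: 1/12 · (131072 − 2916.00) = 10679.7.
Running total after k=1: 7.23732e+06.
Order-2 term: −1/720 · (768.000 − 216.000) = -0.766667.
Running total after k=2: 7.23732e+06.
Order-3 term: 1/30240 · (0.00000 − 0.00000) = 0.00000.

S_3 ≈ 7.23732e+06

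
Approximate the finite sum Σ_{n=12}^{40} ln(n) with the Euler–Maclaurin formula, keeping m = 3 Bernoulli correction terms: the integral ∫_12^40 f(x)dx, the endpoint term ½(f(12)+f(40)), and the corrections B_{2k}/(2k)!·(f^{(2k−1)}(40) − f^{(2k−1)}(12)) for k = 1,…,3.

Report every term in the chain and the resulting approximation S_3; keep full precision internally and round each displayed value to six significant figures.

S_3 ≈ 92.8183

Integral: ∫_12^40 ln(x) dx = 89.7363.
Boundary: ½(f(12) + f(40)) = ½(2.48491 + 3.68888) = 3.08689.
Integral + boundary = 92.8232.
k=1: B_{2}/(2)! × [f^{(1)}(40) − f^{(1)}(12)] = 1/12 × (0.0250000 − 0.0833333) = -0.00486111.
Running total after k=1: 92.8183.
k=2: B_{4}/(4)! × [f^{(3)}(40) − f^{(3)}(12)] = −1/720 × (3.12500e-05 − 0.00115741) = 1.56411e-06.
Running total after k=2: 92.8183.
k=3: B_{6}/(6)! × [f^{(5)}(40) − f^{(5)}(12)] = 1/30240 × (2.34375e-07 − 9.64506e-05) = -3.18175e-09.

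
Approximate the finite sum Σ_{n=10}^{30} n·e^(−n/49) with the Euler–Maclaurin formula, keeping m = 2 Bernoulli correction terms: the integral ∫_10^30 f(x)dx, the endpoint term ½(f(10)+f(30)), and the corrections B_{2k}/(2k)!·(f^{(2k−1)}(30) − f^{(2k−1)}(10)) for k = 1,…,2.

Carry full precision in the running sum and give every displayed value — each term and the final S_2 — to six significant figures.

Integral: ∫_10^30 x·e^(−x/49) dx = 258.714.
½[f(10) + f(30)] = ½[8.15396 + 16.2640] = 12.2090.
Integral + boundary = 270.923.
k=1: B_{2}/(2)! × [f^{(1)}(30) − f^{(1)}(10)] = 1/12 × (0.210215 − 0.648988) = -0.0365645.
After k=1: 270.887.
k=2: B_{4}/(4)! × [f^{(3)}(30) − f^{(3)}(10)] = −1/720 × (0.000539142 − 0.000949513) = 5.69960e-07.

S_2 ≈ 270.887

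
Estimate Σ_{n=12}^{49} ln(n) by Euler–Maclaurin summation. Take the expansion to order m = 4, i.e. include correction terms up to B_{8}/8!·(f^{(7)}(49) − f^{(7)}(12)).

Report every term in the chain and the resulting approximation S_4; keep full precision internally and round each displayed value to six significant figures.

S_4 ≈ 127.063

∫_12^49 ln(x) dx evaluates to 123.880.
Boundary: ½(f(12) + f(49)) = ½(2.48491 + 3.89182) = 3.18836.
So far: 127.069.
Correction k=1: B_{2}/2! · (f^{(1)}(49) − f^{(1)}(12)) = 1/12 · (0.0204082 − 0.0833333) = -0.00524376.
Running total after k=1: 127.063.
Correction k=2: B_{4}/4! · (f^{(3)}(49) − f^{(3)}(12)) = −1/720 · (1.69997e-05 − 0.00115741) = 1.58390e-06.
Running total after k=2: 127.063.
Correction k=3: B_{6}/6! · (f^{(5)}(49) − f^{(5)}(12)) = 1/30240 · (8.49632e-08 − 9.64506e-05) = -3.18669e-09.
Running total after k=3: 127.063.
Correction k=4: B_{8}/8! · (f^{(7)}(49) − f^{(7)}(12)) = −1/1209600 · (1.06160e-09 − 2.00939e-05) = 1.66111e-11.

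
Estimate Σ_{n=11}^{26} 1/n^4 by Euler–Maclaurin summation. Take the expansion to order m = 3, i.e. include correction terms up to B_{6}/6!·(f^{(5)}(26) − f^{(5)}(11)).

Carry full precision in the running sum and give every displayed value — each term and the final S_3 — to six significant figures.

S_3 ≈ 0.000268751

∫_11^26 1/x^4 dx evaluates to 0.000231473.
½[f(11) + f(26)] = ½[6.83013e-05 + 2.18830e-06] = 3.52448e-05.
So far: 0.000266718.
Order-1 term: 1/12 · (-3.36661e-07 − (-2.48369e-05)) = 2.04168e-06.
After k=1: 0.000268760.
Order-2 term: −1/720 · (-1.49406e-08 − (-6.15790e-06)) = -8.53188e-09.
After k=2: 0.000268751.
Order-3 term: 1/30240 · (-1.23768e-09 − (-2.84994e-06)) = 9.42030e-11.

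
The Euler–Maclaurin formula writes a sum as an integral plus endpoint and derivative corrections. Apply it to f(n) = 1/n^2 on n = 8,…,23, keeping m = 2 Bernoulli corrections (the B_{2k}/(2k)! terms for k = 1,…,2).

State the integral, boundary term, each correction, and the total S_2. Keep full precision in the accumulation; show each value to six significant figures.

S_2 ≈ 0.0905902

∫_8^23 1/x^2 dx evaluates to 0.0815217.
Boundary: ½(f(8) + f(23)) = ½(0.0156250 + 0.00189036) = 0.00875768.
Integral + boundary = 0.0902794.
Order-1 term: 1/12 · (-0.000164379 − (-0.00390625)) = 0.000311823.
Partial sum through k=1: 0.0905912.
Order-2 term: −1/720 · (-3.72883e-06 − (-0.000732422)) = -1.01207e-06.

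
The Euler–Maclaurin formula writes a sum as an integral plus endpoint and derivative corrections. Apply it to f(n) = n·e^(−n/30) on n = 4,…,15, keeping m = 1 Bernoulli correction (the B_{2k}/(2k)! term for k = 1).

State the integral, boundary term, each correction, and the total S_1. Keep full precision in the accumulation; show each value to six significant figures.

S_1 ≈ 80.1218

∫_4^15 x·e^(−x/30) dx evaluates to 73.8604.
½[f(4) + f(15)] = ½[3.50069 + 9.09796] = 6.29933.
Running total after boundary: 80.1597.
Order-1 term: 1/12 · (0.303265 − 0.758484) = -0.0379349.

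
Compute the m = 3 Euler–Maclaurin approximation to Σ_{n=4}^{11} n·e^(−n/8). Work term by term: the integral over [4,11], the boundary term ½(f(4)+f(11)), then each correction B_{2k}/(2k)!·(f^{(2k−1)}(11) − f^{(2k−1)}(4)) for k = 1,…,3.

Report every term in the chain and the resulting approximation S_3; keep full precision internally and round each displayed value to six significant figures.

S_3 ≈ 22.3659

Integral: ∫_4^11 x·e^(−x/8) dx = 19.7953.
½[f(4) + f(11)] = ½[2.42612 + 2.78124] = 2.60368.
So far: 22.3990.
Correction k=1: B_{2}/2! · (f^{(1)}(11) − f^{(1)}(4)) = 1/12 · (-0.0948148 − 0.303265) = -0.0331733.
After k=1: 22.3658.
Correction k=2: B_{4}/4! · (f^{(3)}(11) − f^{(3)}(4)) = −1/720 · (0.00641976 − 0.0236926) = 2.39901e-05.
After k=2: 22.3659.
Correction k=3: B_{6}/6! · (f^{(5)}(11) − f^{(5)}(4)) = 1/30240 · (0.000223766 − 0.000666354) = -1.46359e-08.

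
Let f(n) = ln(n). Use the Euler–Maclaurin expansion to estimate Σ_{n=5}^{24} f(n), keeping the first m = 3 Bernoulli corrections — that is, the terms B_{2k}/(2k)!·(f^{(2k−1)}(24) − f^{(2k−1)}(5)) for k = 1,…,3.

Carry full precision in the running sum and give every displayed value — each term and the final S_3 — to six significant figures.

∫_5^24 ln(x) dx evaluates to 49.2261.
Endpoint term: (f(5) + f(24))/2 = (1.60944 + 3.17805)/2 = 2.39375.
So far: 51.6198.
Correction k=1: B_{2}/2! · (f^{(1)}(24) − f^{(1)}(5)) = 1/12 · (0.0416667 − 0.200000) = -0.0131944.
Running total after k=1: 51.6067.
Correction k=2: B_{4}/4! · (f^{(3)}(24) − f^{(3)}(5)) = −1/720 · (0.000144676 − 0.0160000) = 2.20213e-05.
Running total after k=2: 51.6067.
Correction k=3: B_{6}/6! · (f^{(5)}(24) − f^{(5)}(5)) = 1/30240 · (3.01408e-06 − 0.00768000) = -2.53869e-07.

S_3 ≈ 51.6067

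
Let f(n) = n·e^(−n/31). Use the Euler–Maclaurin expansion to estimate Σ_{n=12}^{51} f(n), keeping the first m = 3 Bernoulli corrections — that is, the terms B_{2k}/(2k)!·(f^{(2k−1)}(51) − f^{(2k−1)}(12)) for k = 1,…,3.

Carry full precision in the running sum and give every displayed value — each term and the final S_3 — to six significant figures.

∫_12^51 x·e^(−x/31) dx evaluates to 414.582.
Endpoint term: (f(12) + f(51))/2 = (8.14830 + 9.84205)/2 = 8.99518.
So far: 423.577.
k=1: B_{2}/(2)! × [f^{(1)}(51) − f^{(1)}(12)] = 1/12 × (-0.124504 − 0.416177) = -0.0450567.
Running total after k=1: 423.532.
k=2: B_{4}/(4)! × [f^{(3)}(51) − f^{(3)}(12)] = −1/720 × (0.000272069 − 0.00184623) = 2.18633e-06.
Running total after k=2: 423.532.
k=3: B_{6}/(6)! × [f^{(5)}(51) − f^{(5)}(12)] = 1/30240 × (7.01036e-07 − 3.39167e-06) = -8.89760e-11.

S_3 ≈ 423.532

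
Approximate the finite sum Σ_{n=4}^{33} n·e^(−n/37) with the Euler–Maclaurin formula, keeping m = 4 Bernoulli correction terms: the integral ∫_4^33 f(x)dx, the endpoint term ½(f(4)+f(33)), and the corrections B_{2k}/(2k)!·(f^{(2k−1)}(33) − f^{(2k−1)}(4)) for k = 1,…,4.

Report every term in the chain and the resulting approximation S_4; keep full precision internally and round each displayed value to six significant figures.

Integral: ∫_4^33 x·e^(−x/37) dx = 299.966.
Boundary: ½(f(4) + f(33)) = ½(3.59012 + 13.5260) = 8.55807.
So far: 308.524.
k=1: B_{2}/(2)! × [f^{(1)}(33) − f^{(1)}(4)] = 1/12 × (0.0443113 − 0.800500) = -0.0630157.
After k=1: 308.461.
k=2: B_{4}/(4)! × [f^{(3)}(33) − f^{(3)}(4)] = −1/720 × (0.000631169 − 0.00189595) = 1.75665e-06.
After k=2: 308.461.
k=3: B_{6}/(6)! × [f^{(5)}(33) − f^{(5)}(4)] = 1/30240 × (8.98444e-07 − 2.34271e-06) = -4.77602e-11.
After k=3: 308.461.
k=4: B_{8}/(8)! × [f^{(7)}(33) − f^{(7)}(4)] = −1/1209600 × (9.75782e-10 − 2.41089e-09) = 1.18643e-15.

S_4 ≈ 308.461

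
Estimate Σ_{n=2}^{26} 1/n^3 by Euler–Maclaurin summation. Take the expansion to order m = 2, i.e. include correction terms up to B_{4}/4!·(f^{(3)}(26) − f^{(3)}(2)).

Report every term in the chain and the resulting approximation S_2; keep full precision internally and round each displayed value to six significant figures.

∫_2^26 1/x^3 dx evaluates to 0.124260.
Boundary: ½(f(2) + f(26)) = ½(0.125000 + 5.68958e-05) = 0.0625284.
So far: 0.186789.
Correction k=1: B_{2}/2! · (f^{(1)}(26) − f^{(1)}(2)) = 1/12 · (-6.56490e-06 − (-0.187500)) = 0.0156245.
Partial sum through k=1: 0.202413.
Correction k=2: B_{4}/4! · (f^{(3)}(26) − f^{(3)}(2)) = −1/720 · (-1.94228e-07 − (-0.937500)) = -0.00130208.

S_2 ≈ 0.201111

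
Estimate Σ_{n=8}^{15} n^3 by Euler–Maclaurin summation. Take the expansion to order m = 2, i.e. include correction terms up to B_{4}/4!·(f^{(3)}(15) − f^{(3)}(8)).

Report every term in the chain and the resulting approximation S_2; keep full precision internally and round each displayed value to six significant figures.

Integral: ∫_8^15 x^3 dx = 11632.2.
Endpoint term: (f(8) + f(15))/2 = (512.000 + 3375.00)/2 = 1943.50.
So far: 13575.8.
k=1: B_{2}/(2)! × [f^{(1)}(15) − f^{(1)}(8)] = 1/12 × (675.000 − 192.000) = 40.2500.
Running total after k=1: 13616.0.
k=2: B_{4}/(4)! × [f^{(3)}(15) − f^{(3)}(8)] = −1/720 × (6.00000 − 6.00000) = 0.00000.

S_2 ≈ 13616.0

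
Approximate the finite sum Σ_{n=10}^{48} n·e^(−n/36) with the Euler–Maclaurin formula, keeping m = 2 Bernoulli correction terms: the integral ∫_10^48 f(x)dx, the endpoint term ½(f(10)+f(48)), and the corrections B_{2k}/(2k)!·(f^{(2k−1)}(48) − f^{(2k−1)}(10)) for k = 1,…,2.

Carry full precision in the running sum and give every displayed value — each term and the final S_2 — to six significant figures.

∫_10^48 x·e^(−x/36) dx evaluates to 457.245.
½[f(10) + f(48)] = ½[7.57465 + 12.6527] = 10.1137.
So far: 467.358.
Correction k=1: B_{2}/2! · (f^{(1)}(48) − f^{(1)}(10)) = 1/12 · (-0.0878657 − 0.547058) = -0.0529103.
Running total after k=1: 467.305.
Correction k=2: B_{4}/4! · (f^{(3)}(48) − f^{(3)}(10)) = −1/720 · (0.000338988 − 0.00159104) = 1.73896e-06.

S_2 ≈ 467.305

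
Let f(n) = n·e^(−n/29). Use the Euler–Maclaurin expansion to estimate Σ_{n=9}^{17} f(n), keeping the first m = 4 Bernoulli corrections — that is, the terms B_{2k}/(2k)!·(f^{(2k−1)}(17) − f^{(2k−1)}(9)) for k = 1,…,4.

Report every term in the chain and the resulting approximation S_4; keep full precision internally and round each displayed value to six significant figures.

Integral: ∫_9^17 x·e^(−x/29) dx = 65.6971.
Boundary: ½(f(9) + f(17)) = ½(6.59875 + 9.45938) = 8.02906.
So far: 73.7261.
Order-1 term: 1/12 · (0.230249 − 0.505651) = -0.0229502.
After k=1: 73.7032.
Order-2 term: −1/720 · (0.00159705 − 0.00234487) = 1.03865e-06.
After k=2: 73.7032.
Order-3 term: 1/30240 · (3.47243e-06 − 4.86147e-06) = -4.59339e-11.
After k=3: 73.7032.
Order-4 term: −1/1209600 · (5.99985e-09 − 8.24584e-09) = 1.85680e-15.

S_4 ≈ 73.7032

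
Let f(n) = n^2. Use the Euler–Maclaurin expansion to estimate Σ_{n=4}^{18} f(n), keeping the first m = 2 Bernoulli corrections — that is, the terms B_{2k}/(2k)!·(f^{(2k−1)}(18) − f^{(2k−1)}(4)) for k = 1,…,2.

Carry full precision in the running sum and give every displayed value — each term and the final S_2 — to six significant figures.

The integral term ∫_4^18 x^2 dx = 1922.67.
Boundary: ½(f(4) + f(18)) = ½(16.0000 + 324.000) = 170.000.
Integral + boundary = 2092.67.
Correction k=1: B_{2}/2! · (f^{(1)}(18) − f^{(1)}(4)) = 1/12 · (36.0000 − 8.00000) = 2.33333.
Running total after k=1: 2095.00.
Correction k=2: B_{4}/4! · (f^{(3)}(18) − f^{(3)}(4)) = −1/720 · (0.00000 − 0.00000) = 0.00000.

S_2 ≈ 2095.00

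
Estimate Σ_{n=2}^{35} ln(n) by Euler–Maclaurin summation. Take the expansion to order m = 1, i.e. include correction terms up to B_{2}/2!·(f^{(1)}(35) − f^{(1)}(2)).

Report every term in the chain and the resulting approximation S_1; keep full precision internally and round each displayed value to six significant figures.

The integral term ∫_2^35 ln(x) dx = 90.0509.
Boundary: ½(f(2) + f(35)) = ½(0.693147 + 3.55535) = 2.12425.
So far: 92.1751.
Order-1 term: 1/12 · (0.0285714 − 0.500000) = -0.0392857.

S_1 ≈ 92.1358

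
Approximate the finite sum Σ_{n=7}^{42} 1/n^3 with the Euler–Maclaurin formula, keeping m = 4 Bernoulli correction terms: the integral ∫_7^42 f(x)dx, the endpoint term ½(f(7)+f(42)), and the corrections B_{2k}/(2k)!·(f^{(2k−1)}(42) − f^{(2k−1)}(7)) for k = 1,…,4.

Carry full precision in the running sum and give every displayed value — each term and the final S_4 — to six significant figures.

The integral term ∫_7^42 1/x^3 dx = 0.00992063.
Boundary: ½(f(7) + f(42)) = ½(0.00291545 + 1.34975e-05) = 0.00146447.
Running total after boundary: 0.0113851.
k=1: B_{2}/(2)! × [f^{(1)}(42) − f^{(1)}(7)] = 1/12 × (-9.64104e-07 − (-0.00124948)) = 0.000104043.
After k=1: 0.0114892.
k=2: B_{4}/(4)! × [f^{(3)}(42) − f^{(3)}(7)] = −1/720 × (-1.09309e-08 − (-0.000509992)) = -7.08306e-07.
After k=2: 0.0114884.
k=3: B_{6}/(6)! × [f^{(5)}(42) − f^{(5)}(7)] = 1/30240 × (-2.60259e-10 − (-0.000437136)) = 1.44555e-08.
After k=3: 0.0114885.
k=4: B_{8}/(8)! × [f^{(7)}(42) − f^{(7)}(7)] = −1/1209600 × (-1.06228e-11 − (-0.000642322)) = -5.31020e-10.

S_4 ≈ 0.0114885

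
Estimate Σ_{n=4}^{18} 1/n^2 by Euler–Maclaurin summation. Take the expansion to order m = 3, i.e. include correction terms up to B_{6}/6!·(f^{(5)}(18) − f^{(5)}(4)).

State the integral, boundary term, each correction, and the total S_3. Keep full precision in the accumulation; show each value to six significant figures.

∫_4^18 1/x^2 dx evaluates to 0.194444.
Boundary: ½(f(4) + f(18)) = ½(0.0625000 + 0.00308642) = 0.0327932.
Running total after boundary: 0.227238.
k=1: B_{2}/(2)! × [f^{(1)}(18) − f^{(1)}(4)] = 1/12 × (-0.000342936 − (-0.0312500)) = 0.00257559.
Partial sum through k=1: 0.229813.
k=2: B_{4}/(4)! × [f^{(3)}(18) − f^{(3)}(4)] = −1/720 × (-1.27013e-05 − (-0.0234375)) = -3.25344e-05.
Partial sum through k=2: 0.229781.
k=3: B_{6}/(6)! × [f^{(5)}(18) − f^{(5)}(4)] = 1/30240 × (-1.17605e-06 − (-0.0439453)) = 1.45318e-06.

S_3 ≈ 0.229782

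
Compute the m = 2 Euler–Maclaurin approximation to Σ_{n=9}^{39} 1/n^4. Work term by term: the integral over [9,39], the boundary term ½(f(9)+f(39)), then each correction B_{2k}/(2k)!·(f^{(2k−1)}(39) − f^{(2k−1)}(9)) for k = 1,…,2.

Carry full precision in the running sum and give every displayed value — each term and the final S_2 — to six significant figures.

∫_9^39 1/x^4 dx evaluates to 0.000451628.
Endpoint term: (f(9) + f(39))/2 = (0.000152416 + 4.32257e-07)/2 = 7.64240e-05.
Integral + boundary = 0.000528052.
Correction k=1: B_{2}/2! · (f^{(1)}(39) − f^{(1)}(9)) = 1/12 · (-4.43340e-08 − (-6.77404e-05)) = 5.64133e-06.
Partial sum through k=1: 0.000533693.
Correction k=2: B_{4}/4! · (f^{(3)}(39) − f^{(3)}(9)) = −1/720 · (-8.74438e-10 − (-2.50890e-05)) = -3.48446e-08.

S_2 ≈ 0.000533659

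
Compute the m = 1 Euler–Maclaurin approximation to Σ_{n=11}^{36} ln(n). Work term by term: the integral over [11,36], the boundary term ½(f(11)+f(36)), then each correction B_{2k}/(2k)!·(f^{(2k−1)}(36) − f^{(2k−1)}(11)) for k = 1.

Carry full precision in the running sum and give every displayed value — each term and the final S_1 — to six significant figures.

S_1 ≈ 80.6153

The integral term ∫_11^36 ln(x) dx = 77.6298.
Endpoint term: (f(11) + f(36))/2 = (2.39790 + 3.58352)/2 = 2.99071.
So far: 80.6205.
Order-1 term: 1/12 · (0.0277778 − 0.0909091) = -0.00526094.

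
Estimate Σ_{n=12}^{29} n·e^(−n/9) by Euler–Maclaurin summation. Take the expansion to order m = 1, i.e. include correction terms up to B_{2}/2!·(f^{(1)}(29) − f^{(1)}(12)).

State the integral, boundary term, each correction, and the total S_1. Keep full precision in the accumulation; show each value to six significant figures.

Integral: ∫_12^29 x·e^(−x/9) dx = 36.1856.
Boundary: ½(f(12) + f(29)) = ½(3.16317 + 1.15612) = 2.15965.
So far: 38.3452.
Correction k=1: B_{2}/2! · (f^{(1)}(29) − f^{(1)}(12)) = 1/12 · (-0.0885919 − (-0.0878657)) = -6.05180e-05.

S_1 ≈ 38.3451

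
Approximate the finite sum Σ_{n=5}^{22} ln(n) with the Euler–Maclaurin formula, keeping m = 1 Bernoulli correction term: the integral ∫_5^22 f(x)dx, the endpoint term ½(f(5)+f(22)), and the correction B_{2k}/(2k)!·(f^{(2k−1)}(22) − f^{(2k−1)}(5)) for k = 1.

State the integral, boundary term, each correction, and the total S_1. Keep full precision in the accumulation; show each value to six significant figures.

Integral: ∫_5^22 ln(x) dx = 42.9557.
Boundary: ½(f(5) + f(22)) = ½(1.60944 + 3.09104) = 2.35024.
Running total after boundary: 45.3060.
Correction k=1: B_{2}/2! · (f^{(1)}(22) − f^{(1)}(5)) = 1/12 · (0.0454545 − 0.200000) = -0.0128788.

S_1 ≈ 45.2931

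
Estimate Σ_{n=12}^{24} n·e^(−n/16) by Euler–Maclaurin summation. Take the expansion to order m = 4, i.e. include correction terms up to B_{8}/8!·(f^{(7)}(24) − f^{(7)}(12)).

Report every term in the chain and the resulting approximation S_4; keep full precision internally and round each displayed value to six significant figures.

S_4 ≈ 74.3095

The integral term ∫_12^24 x·e^(−x/16) dx = 68.8169.
½[f(12) + f(24)] = ½[5.66840 + 5.35512] = 5.51176.
Running total after boundary: 74.3287.
Correction k=1: B_{2}/2! · (f^{(1)}(24) − f^{(1)}(12)) = 1/12 · (-0.111565 − 0.118092) = -0.0191381.
Running total after k=1: 74.3095.
Correction k=2: B_{4}/4! · (f^{(3)}(24) − f^{(3)}(12)) = −1/720 · (0.00130740 − 0.00415166) = 3.95036e-06.
Running total after k=2: 74.3095.
Correction k=3: B_{6}/6! · (f^{(5)}(24) − f^{(5)}(12)) = 1/30240 · (1.19164e-05 − 3.06329e-05) = -6.18931e-10.
Running total after k=3: 74.3095.
Correction k=4: B_{8}/8! · (f^{(7)}(24) − f^{(7)}(12)) = −1/1209600 · (7.31478e-08 − 1.75970e-07) = 8.50054e-14.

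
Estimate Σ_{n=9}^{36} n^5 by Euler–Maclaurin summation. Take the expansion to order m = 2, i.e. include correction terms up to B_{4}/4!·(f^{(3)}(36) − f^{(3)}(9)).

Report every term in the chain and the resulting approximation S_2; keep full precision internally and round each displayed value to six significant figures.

S_2 ≈ 3.93668e+08

The integral term ∫_9^36 x^5 dx = 3.62708e+08.
Boundary: ½(f(9) + f(36)) = ½(59049.0 + 6.04662e+07) = 3.02626e+07.
So far: 3.92971e+08.
Order-1 term: 1/12 · (8.39808e+06 − 32805.0) = 697106.
Partial sum through k=1: 3.93668e+08.
Order-2 term: −1/720 · (77760.0 − 4860.00) = -101.250.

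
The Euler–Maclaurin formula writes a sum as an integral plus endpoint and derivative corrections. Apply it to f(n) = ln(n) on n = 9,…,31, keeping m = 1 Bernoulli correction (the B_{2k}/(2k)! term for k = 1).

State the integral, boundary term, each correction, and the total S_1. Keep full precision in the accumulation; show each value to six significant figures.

∫_9^31 ln(x) dx evaluates to 64.6786.
Boundary: ½(f(9) + f(31)) = ½(2.19722 + 3.43399) = 2.81561.
Integral + boundary = 67.4942.
k=1: B_{2}/(2)! × [f^{(1)}(31) − f^{(1)}(9)] = 1/12 × (0.0322581 − 0.111111) = -0.00657109.

S_1 ≈ 67.4876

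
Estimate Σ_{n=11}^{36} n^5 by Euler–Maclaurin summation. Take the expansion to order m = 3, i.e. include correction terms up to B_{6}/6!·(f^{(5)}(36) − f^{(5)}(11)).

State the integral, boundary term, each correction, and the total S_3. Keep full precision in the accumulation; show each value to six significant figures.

S_3 ≈ 3.93509e+08

∫_11^36 x^5 dx evaluates to 3.62502e+08.
Endpoint term: (f(11) + f(36))/2 = (161051 + 6.04662e+07)/2 = 3.03136e+07.
So far: 3.92815e+08.
k=1: B_{2}/(2)! × [f^{(1)}(36) − f^{(1)}(11)] = 1/12 × (8.39808e+06 − 73205.0) = 693740.
After k=1: 3.93509e+08.
k=2: B_{4}/(4)! × [f^{(3)}(36) − f^{(3)}(11)] = −1/720 × (77760.0 − 7260.00) = -97.9167.
After k=2: 3.93509e+08.
k=3: B_{6}/(6)! × [f^{(5)}(36) − f^{(5)}(11)] = 1/30240 × (120.000 − 120.000) = 0.00000.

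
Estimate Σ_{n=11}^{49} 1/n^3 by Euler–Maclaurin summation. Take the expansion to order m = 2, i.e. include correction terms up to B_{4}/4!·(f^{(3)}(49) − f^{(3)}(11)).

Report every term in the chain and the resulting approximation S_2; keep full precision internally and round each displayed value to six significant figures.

∫_11^49 1/x^3 dx evaluates to 0.00392398.
Endpoint term: (f(11) + f(49))/2 = (0.000751315 + 8.49986e-06)/2 = 0.000379907.
Running total after boundary: 0.00430389.
Order-1 term: 1/12 · (-5.20400e-07 − (-0.000204904)) = 1.70320e-05.
Running total after k=1: 0.00432092.
Order-2 term: −1/720 · (-4.33486e-09 − (-3.38684e-05)) = -4.70335e-08.

S_2 ≈ 0.00432088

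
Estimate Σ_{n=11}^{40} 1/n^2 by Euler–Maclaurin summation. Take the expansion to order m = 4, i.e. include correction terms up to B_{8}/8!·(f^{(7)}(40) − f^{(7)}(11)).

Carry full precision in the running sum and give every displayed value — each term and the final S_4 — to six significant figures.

S_4 ≈ 0.0704762

Integral: ∫_11^40 1/x^2 dx = 0.0659091.
Boundary: ½(f(11) + f(40)) = ½(0.00826446 + 0.000625000) = 0.00444473.
Integral + boundary = 0.0703538.
Order-1 term: 1/12 · (-3.12500e-05 − (-0.00150263)) = 0.000122615.
Running total after k=1: 0.0704764.
Order-2 term: −1/720 · (-2.34375e-07 − (-0.000149021)) = -2.06648e-07.
Running total after k=2: 0.0704762.
Order-3 term: 1/30240 · (-4.39453e-09 − (-3.69474e-05)) = 1.22166e-09.
Running total after k=3: 0.0704762.
Order-4 term: −1/1209600 · (-1.53809e-10 − (-1.70996e-05)) = -1.41365e-11.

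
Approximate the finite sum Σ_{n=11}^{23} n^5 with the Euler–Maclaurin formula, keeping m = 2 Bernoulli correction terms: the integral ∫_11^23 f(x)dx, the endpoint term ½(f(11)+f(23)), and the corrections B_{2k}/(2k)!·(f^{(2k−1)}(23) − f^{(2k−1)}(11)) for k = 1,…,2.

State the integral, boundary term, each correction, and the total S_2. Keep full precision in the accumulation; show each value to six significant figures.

Integral: ∫_11^23 x^5 dx = 2.43774e+07.
½[f(11) + f(23)] = ½[161051 + 6.43634e+06] = 3.29870e+06.
Integral + boundary = 2.76761e+07.
Correction k=1: B_{2}/2! · (f^{(1)}(23) − f^{(1)}(11)) = 1/12 · (1.39920e+06 − 73205.0) = 110500.
After k=1: 2.77866e+07.
Correction k=2: B_{4}/4! · (f^{(3)}(23) − f^{(3)}(11)) = −1/720 · (31740.0 − 7260.00) = -34.0000.

S_2 ≈ 2.77866e+07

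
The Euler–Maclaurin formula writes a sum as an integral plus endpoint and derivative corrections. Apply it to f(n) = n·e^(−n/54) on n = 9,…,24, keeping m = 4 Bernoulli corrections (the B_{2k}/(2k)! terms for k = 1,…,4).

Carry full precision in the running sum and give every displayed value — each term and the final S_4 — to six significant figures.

S_4 ≈ 190.553

∫_9^24 x·e^(−x/54) dx evaluates to 179.079.
½[f(9) + f(24)] = ½[7.61834 + 15.3883] = 11.5033.
Integral + boundary = 190.582.
k=1: B_{2}/(2)! × [f^{(1)}(24) − f^{(1)}(9)] = 1/12 × (0.356211 − 0.705401) = -0.0290992.
After k=1: 190.553.
k=2: B_{4}/(4)! × [f^{(3)}(24) − f^{(3)}(9)] = −1/720 × (0.000561925 − 0.000822485) = 3.61889e-07.
After k=2: 190.553.
k=3: B_{6}/(6)! × [f^{(5)}(24) − f^{(5)}(9)] = 1/30240 × (3.43516e-07 − 4.81160e-07) = -4.55172e-12.
After k=3: 190.553.
k=4: B_{8}/(8)! × [f^{(7)}(24) − f^{(7)}(9)] = −1/1209600 × (1.69522e-10 − 2.33285e-10) = 5.27141e-17.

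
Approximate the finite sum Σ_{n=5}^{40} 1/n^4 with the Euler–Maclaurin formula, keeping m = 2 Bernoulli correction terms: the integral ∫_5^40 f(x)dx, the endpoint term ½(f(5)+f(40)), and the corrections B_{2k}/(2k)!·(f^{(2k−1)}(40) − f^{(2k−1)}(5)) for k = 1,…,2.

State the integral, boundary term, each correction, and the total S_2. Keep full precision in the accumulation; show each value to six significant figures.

∫_5^40 1/x^4 dx evaluates to 0.00266146.
½[f(5) + f(40)] = ½[0.00160000 + 3.90625e-07] = 0.000800195.
Integral + boundary = 0.00346165.
k=1: B_{2}/(2)! × [f^{(1)}(40) − f^{(1)}(5)] = 1/12 × (-3.90625e-08 − (-0.00128000)) = 0.000106663.
Partial sum through k=1: 0.00356832.
k=2: B_{4}/(4)! × [f^{(3)}(40) − f^{(3)}(5)] = −1/720 × (-7.32422e-10 − (-0.00153600)) = -2.13333e-06.

S_2 ≈ 0.00356618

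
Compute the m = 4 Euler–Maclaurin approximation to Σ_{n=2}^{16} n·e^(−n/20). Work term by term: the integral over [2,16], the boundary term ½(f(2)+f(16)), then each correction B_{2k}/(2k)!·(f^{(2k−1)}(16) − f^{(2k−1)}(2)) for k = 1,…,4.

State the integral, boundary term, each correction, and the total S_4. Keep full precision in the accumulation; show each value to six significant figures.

The integral term ∫_2^16 x·e^(−x/20) dx = 74.6116.
Boundary: ½(f(2) + f(16)) = ½(1.80967 + 7.18926) = 4.49947.
So far: 79.1111.
Order-1 term: 1/12 · (0.0898658 − 0.814354) = -0.0603740.
After k=1: 79.0507.
Order-2 term: −1/720 · (0.00247131 − 0.00656007) = 5.67884e-06.
After k=2: 79.0507.
Order-3 term: 1/30240 · (1.17949e-05 − 2.77106e-05) = -5.26315e-10.
After k=3: 79.0507.
Order-4 term: −1/1209600 · (4.35287e-08 − 9.75528e-08) = 4.46627e-14.

S_4 ≈ 79.0507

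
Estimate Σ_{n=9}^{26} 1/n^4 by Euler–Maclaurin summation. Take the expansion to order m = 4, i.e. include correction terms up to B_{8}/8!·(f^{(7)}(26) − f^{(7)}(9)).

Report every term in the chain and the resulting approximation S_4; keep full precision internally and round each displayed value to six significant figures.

S_4 ≈ 0.000521167

The integral term ∫_9^26 1/x^4 dx = 0.000438282.
Boundary: ½(f(9) + f(26)) = ½(0.000152416 + 2.18830e-06) = 7.73020e-05.
So far: 0.000515584.
k=1: B_{2}/(2)! × [f^{(1)}(26) − f^{(1)}(9)] = 1/12 × (-3.36661e-07 − (-6.77404e-05)) = 5.61697e-06.
Partial sum through k=1: 0.000521201.
k=2: B_{4}/(4)! × [f^{(3)}(26) − f^{(3)}(9)] = −1/720 × (-1.49406e-08 − (-2.50890e-05)) = -3.48251e-08.
Partial sum through k=2: 0.000521166.
k=3: B_{6}/(6)! × [f^{(5)}(26) − f^{(5)}(9)] = 1/30240 × (-1.23768e-09 − (-1.73455e-05)) = 5.73553e-10.
Partial sum through k=3: 0.000521167.
k=4: B_{8}/(8)! × [f^{(7)}(26) − f^{(7)}(9)] = −1/1209600 × (-1.64780e-10 − (-1.92728e-05)) = -1.59330e-11.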